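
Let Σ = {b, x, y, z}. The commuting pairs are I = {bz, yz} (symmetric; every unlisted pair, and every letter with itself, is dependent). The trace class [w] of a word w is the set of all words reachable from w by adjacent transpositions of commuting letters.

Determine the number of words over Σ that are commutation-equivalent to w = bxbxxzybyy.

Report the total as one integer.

5

drop 0:b onto floor
drop 1:x onto {0:b}
drop 2:b onto {1:x}
drop 3:x onto {2:b}
drop 4:x onto {3:x}
drop 5:z onto {4:x}
drop 6:y onto {4:x}
drop 7:b onto {6:y}
drop 8:y onto {7:b}
drop 9:y onto {8:y}
ground layer = {0:b}
drop-orders for the pieces not yet dropped (sum over which currently-grounded one goes next):
  1 to go: {5} 1  {9} 1
  2 to go: {5,9} 2  {8,9} 1
  3 to go: {5,8,9} 3  {7,8,9} 1
  4 to go: {5,7,8,9} 4  {6,7,8,9} 1
  5 to go: {5,6,7,8,9} 5
  6 to go: {4,5,6,7,8,9} 5
  7 to go: {3,4,5,6,7,8,9} 5
  8 to go: {2,3,4,5,6,7,8,9} 5
  if 0:b drops first: 5 orders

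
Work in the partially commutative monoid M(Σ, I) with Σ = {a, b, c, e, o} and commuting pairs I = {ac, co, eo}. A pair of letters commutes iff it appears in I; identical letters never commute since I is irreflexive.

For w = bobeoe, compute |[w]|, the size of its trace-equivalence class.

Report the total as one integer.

3

0(b) covers ∅
1(o) covers 0:b
2(b) covers 1:o
3(e) covers 2:b
4(o) covers 2:b
5(e) covers 3:e
floor of heap: 0:b
completions by unplaced set U, small U first (add the entries for U minus each lowest piece of U):
  |U|=1: {4}:1  {5}:1
  |U|=2: {3,5}:1  {4,5}:2
  |U|=3: {3,4,5}:3
  |U|=4: {2,3,4,5}:3
  start at 0(b): 3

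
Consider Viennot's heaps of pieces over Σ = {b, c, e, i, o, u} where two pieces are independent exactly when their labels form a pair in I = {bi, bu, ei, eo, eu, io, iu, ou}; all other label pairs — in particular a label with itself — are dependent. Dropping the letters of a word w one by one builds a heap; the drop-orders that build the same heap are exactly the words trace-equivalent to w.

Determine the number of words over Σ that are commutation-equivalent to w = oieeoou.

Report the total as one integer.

420

drop 0:o onto floor
drop 1:i onto floor
drop 2:e onto floor
drop 3:e onto {2:e}
drop 4:o onto {0:o}
drop 5:o onto {4:o}
drop 6:u onto floor
ground layer = {0:o, 1:i, 2:e, 6:u}
drop-orders for the pieces not yet dropped (sum over which currently-grounded one goes next):
  1 to go: {1} 1  {3} 1  {5} 1  {6} 1
  2 to go: {1,3} 2  {1,5} 2  {1,6} 2  {2,3} 1  {3,5} 2  {3,6} 2  {4,5} 1  {5,6} 2
  3 to go: {0,4,5} 1  {1,2,3} 3  {1,3,5} 6  {1,3,6} 6  {1,4,5} 3  {1,5,6} 6  {2,3,5} 3  {2,3,6} 3  {3,4,5} 3  {3,5,6} 6  {4,5,6} 3
  4 to go: {0,1,4,5} 4  {0,3,4,5} 4  {0,4,5,6} 4  {1,2,3,5} 12  {1,2,3,6} 12  {1,3,4,5} 12  {1,3,5,6} 24  {1,4,5,6} 12  {2,3,4,5} 6  {2,3,5,6} 12  {3,4,5,6} 12
  5 to go: {0,1,3,4,5} 20  {0,1,4,5,6} 20  {0,2,3,4,5} 10  {0,3,4,5,6} 20  {1,2,3,4,5} 30  {1,2,3,5,6} 60  {1,3,4,5,6} 60  {2,3,4,5,6} 30
  if 0:o drops first: 180 orders
  if 1:i drops first: 60 orders
  if 2:e drops first: 120 orders
  if 6:u drops first: 60 orders
heap linearizations: 420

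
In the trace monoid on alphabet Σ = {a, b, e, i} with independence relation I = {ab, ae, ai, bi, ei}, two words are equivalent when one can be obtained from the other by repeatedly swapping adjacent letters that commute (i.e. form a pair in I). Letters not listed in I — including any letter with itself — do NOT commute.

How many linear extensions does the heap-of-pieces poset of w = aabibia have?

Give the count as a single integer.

210

0(a) covers ∅
1(a) covers 0:a
2(b) covers ∅
3(i) covers ∅
4(b) covers 2:b
5(i) covers 3:i
6(a) covers 1:a
floor of heap: 0:a, 2:b, 3:i
completions by unplaced set U, small U first (add the entries for U minus each lowest piece of U):
  |U|=1: {4}:1  {5}:1  {6}:1
  |U|=2: {1,6}:1  {2,4}:1  {3,5}:1  {4,5}:2  {4,6}:2  {5,6}:2
  |U|=3: {0,1,6}:1  {1,4,6}:3  {1,5,6}:3  {2,4,5}:3  {2,4,6}:3  {3,4,5}:3  {3,5,6}:3  {4,5,6}:6
  |U|=4: {0,1,4,6}:4  {0,1,5,6}:4  {1,2,4,6}:6  {1,3,5,6}:6  {1,4,5,6}:12  {2,3,4,5}:6  {2,4,5,6}:12  {3,4,5,6}:12
  |U|=5: {0,1,2,4,6}:10  {0,1,3,5,6}:10  {0,1,4,5,6}:20  {1,2,4,5,6}:30  {1,3,4,5,6}:30  {2,3,4,5,6}:30
  start at 0(a): 90
  start at 2(b): 60
  start at 3(i): 60
sum over floor = 210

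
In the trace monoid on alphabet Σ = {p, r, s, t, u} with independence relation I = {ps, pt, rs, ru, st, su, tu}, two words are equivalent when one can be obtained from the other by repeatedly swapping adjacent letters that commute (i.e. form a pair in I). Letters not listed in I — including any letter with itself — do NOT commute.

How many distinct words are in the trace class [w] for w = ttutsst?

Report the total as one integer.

0(t) covers ∅
1(t) covers 0:t
2(u) covers ∅
3(t) covers 1:t
4(s) covers ∅
5(s) covers 4:s
6(t) covers 3:t
floor of heap: 0:t, 2:u, 4:s
completions by unplaced set U, small U first (add the entries for U minus each lowest piece of U):
  |U|=1: {2}:1  {5}:1  {6}:1
  |U|=2: {2,5}:2  {2,6}:2  {3,6}:1  {4,5}:1  {5,6}:2
  |U|=3: {1,3,6}:1  {2,3,6}:3  {2,4,5}:3  {2,5,6}:6  {3,5,6}:3  {4,5,6}:3
  |U|=4: {0,1,3,6}:1  {1,2,3,6}:4  {1,3,5,6}:4  {2,3,5,6}:12  {2,4,5,6}:12  {3,4,5,6}:6
  |U|=5: {0,1,2,3,6}:5  {0,1,3,5,6}:5  {1,2,3,5,6}:20  {1,3,4,5,6}:10  {2,3,4,5,6}:30
  start at 0(t): 60
  start at 2(u): 15
  start at 4(s): 30
sum over floor = 105

105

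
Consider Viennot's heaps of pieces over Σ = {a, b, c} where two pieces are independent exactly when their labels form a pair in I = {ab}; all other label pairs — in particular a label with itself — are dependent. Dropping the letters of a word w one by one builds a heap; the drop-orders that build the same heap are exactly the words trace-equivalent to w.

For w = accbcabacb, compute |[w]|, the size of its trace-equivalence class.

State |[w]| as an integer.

3

piece 0:a — minimal
piece 1:c rests on {0:a}
piece 2:c rests on {1:c}
piece 3:b rests on {2:c}
piece 4:c rests on {3:b}
piece 5:a rests on {4:c}
piece 6:b rests on {4:c}
piece 7:a rests on {5:a}
piece 8:c rests on {6:b, 7:a}
piece 9:b rests on {8:c}
minimal pieces: {0:a}
ways to finish when only these pieces remain (= sum over removing one remaining piece with nothing left below it):
  1 left: {9}→1
  2 left: {8,9}→1
  3 left: {6,8,9}→1  {7,8,9}→1
  4 left: {5,7,8,9}→1  {6,7,8,9}→2
  5 left: {5,6,7,8,9}→3
  6 left: {4,5,6,7,8,9}→3
  7 left: {3,4,5,6,7,8,9}→3
  8 left: {2,3,4,5,6,7,8,9}→3
  placing 0:a first → 3 extensions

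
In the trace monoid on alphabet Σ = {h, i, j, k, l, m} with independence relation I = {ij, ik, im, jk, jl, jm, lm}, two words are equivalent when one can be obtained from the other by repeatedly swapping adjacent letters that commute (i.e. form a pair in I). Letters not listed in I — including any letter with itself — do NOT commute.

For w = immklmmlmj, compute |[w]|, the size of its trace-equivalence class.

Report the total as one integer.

piece 0:i — minimal
piece 1:m — minimal
piece 2:m rests on {1:m}
piece 3:k rests on {2:m}
piece 4:l rests on {0:i, 3:k}
piece 5:m rests on {3:k}
piece 6:m rests on {5:m}
piece 7:l rests on {4:l}
piece 8:m rests on {6:m}
piece 9:j — minimal
minimal pieces: {0:i, 1:m, 9:j}
ways to finish when only these pieces remain (= sum over removing one remaining piece with nothing left below it):
  1 left: {7}→1  {8}→1  {9}→1
  2 left: {4,7}→1  {6,8}→1  {7,8}→2  {7,9}→2  {8,9}→2
  3 left: {0,4,7}→1  {4,7,8}→3  {4,7,9}→3  {5,6,8}→1  {6,7,8}→3  {6,8,9}→3  {7,8,9}→6
  4 left: {0,4,7,8}→4  {0,4,7,9}→4  {4,6,7,8}→6  {4,7,8,9}→12  {5,6,7,8}→4  {5,6,8,9}→4  {6,7,8,9}→12
  5 left: {0,4,6,7,8}→10  {0,4,7,8,9}→20  {4,5,6,7,8}→10  {4,6,7,8,9}→30  {5,6,7,8,9}→20
  6 left: {0,4,5,6,7,8}→20  {0,4,6,7,8,9}→60  {3,4,5,6,7,8}→10  {4,5,6,7,8,9}→60
  7 left: {0,3,4,5,6,7,8}→30  {0,4,5,6,7,8,9}→140  {2,3,4,5,6,7,8}→10  {3,4,5,6,7,8,9}→70
  8 left: {0,2,3,4,5,6,7,8}→40  {0,3,4,5,6,7,8,9}→240  {1,2,3,4,5,6,7,8}→10  {2,3,4,5,6,7,8,9}→80
  placing 0:i first → 90 extensions
  placing 1:m first → 360 extensions
  placing 9:j first → 50 extensions
total linear extensions = 500

500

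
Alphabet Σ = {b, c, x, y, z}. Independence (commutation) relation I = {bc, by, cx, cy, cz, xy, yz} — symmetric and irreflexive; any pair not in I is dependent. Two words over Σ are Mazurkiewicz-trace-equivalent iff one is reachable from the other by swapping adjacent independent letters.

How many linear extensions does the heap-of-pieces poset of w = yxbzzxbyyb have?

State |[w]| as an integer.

120

0(y) covers ∅
1(x) covers ∅
2(b) covers 1:x
3(z) covers 2:b
4(z) covers 3:z
5(x) covers 4:z
6(b) covers 5:x
7(y) covers 0:y
8(y) covers 7:y
9(b) covers 6:b
floor of heap: 0:y, 1:x
completions by unplaced set U, small U first (add the entries for U minus each lowest piece of U):
  |U|=1: {8}:1  {9}:1
  |U|=2: {6,9}:1  {7,8}:1  {8,9}:2
  |U|=3: {0,7,8}:1  {5,6,9}:1  {6,8,9}:3  {7,8,9}:3
  |U|=4: {0,7,8,9}:4  {4,5,6,9}:1  {5,6,8,9}:4  {6,7,8,9}:6
  |U|=5: {0,6,7,8,9}:10  {3,4,5,6,9}:1  {4,5,6,8,9}:5  {5,6,7,8,9}:10
  |U|=6: {0,5,6,7,8,9}:20  {2,3,4,5,6,9}:1  {3,4,5,6,8,9}:6  {4,5,6,7,8,9}:15
  |U|=7: {0,4,5,6,7,8,9}:35  {1,2,3,4,5,6,9}:1  {2,3,4,5,6,8,9}:7  {3,4,5,6,7,8,9}:21
  |U|=8: {0,3,4,5,6,7,8,9}:56  {1,2,3,4,5,6,8,9}:8  {2,3,4,5,6,7,8,9}:28
  start at 0(y): 36
  start at 1(x): 84
sum over floor = 120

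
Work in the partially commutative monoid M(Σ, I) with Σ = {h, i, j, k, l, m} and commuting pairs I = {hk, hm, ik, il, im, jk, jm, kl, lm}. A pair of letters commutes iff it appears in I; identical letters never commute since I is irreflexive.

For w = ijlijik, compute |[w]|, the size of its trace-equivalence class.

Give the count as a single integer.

14

drop 0:i onto floor
drop 1:j onto {0:i}
drop 2:l onto {1:j}
drop 3:i onto {1:j}
drop 4:j onto {2:l, 3:i}
drop 5:i onto {4:j}
drop 6:k onto floor
ground layer = {0:i, 6:k}
drop-orders for the pieces not yet dropped (sum over which currently-grounded one goes next):
  1 to go: {5} 1  {6} 1
  2 to go: {4,5} 1  {5,6} 2
  3 to go: {2,4,5} 1  {3,4,5} 1  {4,5,6} 3
  4 to go: {2,3,4,5} 2  {2,4,5,6} 4  {3,4,5,6} 4
  5 to go: {1,2,3,4,5} 2  {2,3,4,5,6} 10
  if 0:i drops first: 12 orders
  if 6:k drops first: 2 orders
heap linearizations: 14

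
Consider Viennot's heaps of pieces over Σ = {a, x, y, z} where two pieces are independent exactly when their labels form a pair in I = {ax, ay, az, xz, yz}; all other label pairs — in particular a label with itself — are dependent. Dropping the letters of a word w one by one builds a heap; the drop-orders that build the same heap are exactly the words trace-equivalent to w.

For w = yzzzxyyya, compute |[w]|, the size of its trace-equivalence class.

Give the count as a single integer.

0(y) covers ∅
1(z) covers ∅
2(z) covers 1:z
3(z) covers 2:z
4(x) covers 0:y
5(y) covers 4:x
6(y) covers 5:y
7(y) covers 6:y
8(a) covers ∅
floor of heap: 0:y, 1:z, 8:a
completions by unplaced set U, small U first (add the entries for U minus each lowest piece of U):
  |U|=1: {3}:1  {7}:1  {8}:1
  |U|=2: {2,3}:1  {3,7}:2  {3,8}:2  {6,7}:1  {7,8}:2
  |U|=3: {1,2,3}:1  {2,3,7}:3  {2,3,8}:3  {3,6,7}:3  {3,7,8}:6  {5,6,7}:1  {6,7,8}:3
  |U|=4: {1,2,3,7}:4  {1,2,3,8}:4  {2,3,6,7}:6  {2,3,7,8}:12  {3,5,6,7}:4  {3,6,7,8}:12  {4,5,6,7}:1  {5,6,7,8}:4
  |U|=5: {0,4,5,6,7}:1  {1,2,3,6,7}:10  {1,2,3,7,8}:20  {2,3,5,6,7}:10  {2,3,6,7,8}:30  {3,4,5,6,7}:5  {3,5,6,7,8}:20  {4,5,6,7,8}:5
  |U|=6: {0,3,4,5,6,7}:6  {0,4,5,6,7,8}:6  {1,2,3,5,6,7}:20  {1,2,3,6,7,8}:60  {2,3,4,5,6,7}:15  {2,3,5,6,7,8}:60  {3,4,5,6,7,8}:30
  |U|=7: {0,2,3,4,5,6,7}:21  {0,3,4,5,6,7,8}:42  {1,2,3,4,5,6,7}:35  {1,2,3,5,6,7,8}:140  {2,3,4,5,6,7,8}:105
  start at 0(y): 280
  start at 1(z): 168
  start at 8(a): 56
sum over floor = 504

504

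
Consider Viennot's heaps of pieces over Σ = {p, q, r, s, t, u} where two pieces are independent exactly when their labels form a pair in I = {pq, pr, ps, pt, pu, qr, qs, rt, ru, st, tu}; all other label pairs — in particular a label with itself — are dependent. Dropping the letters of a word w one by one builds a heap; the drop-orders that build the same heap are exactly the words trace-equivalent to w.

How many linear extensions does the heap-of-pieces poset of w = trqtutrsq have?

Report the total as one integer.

187

0(t) covers ∅
1(r) covers ∅
2(q) covers 0:t
3(t) covers 2:q
4(u) covers 2:q
5(t) covers 3:t
6(r) covers 1:r
7(s) covers 4:u, 6:r
8(q) covers 4:u, 5:t
floor of heap: 0:t, 1:r
completions by unplaced set U, small U first (add the entries for U minus each lowest piece of U):
  |U|=1: {7}:1  {8}:1
  |U|=2: {5,8}:1  {6,7}:1  {7,8}:2
  |U|=3: {1,6,7}:1  {3,5,8}:1  {4,7,8}:2  {5,7,8}:3  {6,7,8}:3
  |U|=4: {1,6,7,8}:4  {3,5,7,8}:4  {4,5,7,8}:5  {4,6,7,8}:5  {5,6,7,8}:6
  |U|=5: {1,4,6,7,8}:9  {1,5,6,7,8}:10  {3,4,5,7,8}:9  {3,5,6,7,8}:10  {4,5,6,7,8}:16
  |U|=6: {1,3,5,6,7,8}:20  {1,4,5,6,7,8}:35  {2,3,4,5,7,8}:9  {3,4,5,6,7,8}:35
  |U|=7: {0,2,3,4,5,7,8}:9  {1,3,4,5,6,7,8}:90  {2,3,4,5,6,7,8}:44
  start at 0(t): 134
  start at 1(r): 53
sum over floor = 187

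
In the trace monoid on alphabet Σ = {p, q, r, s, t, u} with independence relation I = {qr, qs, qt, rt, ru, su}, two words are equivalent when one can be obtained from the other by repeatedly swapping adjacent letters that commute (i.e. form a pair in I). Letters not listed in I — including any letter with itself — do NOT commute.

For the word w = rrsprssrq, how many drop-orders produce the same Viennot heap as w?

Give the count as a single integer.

5

#0=r has no predecessor
#1=r depends on [0:r]
#2=s depends on [1:r]
#3=p depends on [2:s]
#4=r depends on [3:p]
#5=s depends on [4:r]
#6=s depends on [5:s]
#7=r depends on [6:s]
#8=q depends on [3:p]
sources: [0:r]
N(rest) = Σ N(rest − s) over sources s of rest; N(one piece) = 1:
  size 1 → [7]=1  [8]=1
  size 2 → [6,7]=1  [7,8]=2
  size 3 → [5,6,7]=1  [6,7,8]=3
  size 4 → [4,5,6,7]=1  [5,6,7,8]=4
  size 5 → [4,5,6,7,8]=5
  size 6 → [3,4,5,6,7,8]=5
  size 7 → [2,3,4,5,6,7,8]=5
  first=0(r) contributes 5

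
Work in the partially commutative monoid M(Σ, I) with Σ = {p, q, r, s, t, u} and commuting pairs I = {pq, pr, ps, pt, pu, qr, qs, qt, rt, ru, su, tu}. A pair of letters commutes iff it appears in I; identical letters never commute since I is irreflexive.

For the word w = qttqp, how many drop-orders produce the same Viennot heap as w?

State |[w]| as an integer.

30

drop 0:q onto floor
drop 1:t onto floor
drop 2:t onto {1:t}
drop 3:q onto {0:q}
drop 4:p onto floor
ground layer = {0:q, 1:t, 4:p}
drop-orders for the pieces not yet dropped (sum over which currently-grounded one goes next):
  1 to go: {2} 1  {3} 1  {4} 1
  2 to go: {0,3} 1  {1,2} 1  {2,3} 2  {2,4} 2  {3,4} 2
  3 to go: {0,2,3} 3  {0,3,4} 3  {1,2,3} 3  {1,2,4} 3  {2,3,4} 6
  if 0:q drops first: 12 orders
  if 1:t drops first: 12 orders
  if 4:p drops first: 6 orders
heap linearizations: 30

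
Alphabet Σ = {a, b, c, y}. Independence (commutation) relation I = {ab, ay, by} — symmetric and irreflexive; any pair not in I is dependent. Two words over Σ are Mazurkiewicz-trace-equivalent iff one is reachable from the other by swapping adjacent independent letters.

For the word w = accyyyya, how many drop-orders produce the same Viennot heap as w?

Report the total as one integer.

5

0(a) covers ∅
1(c) covers 0:a
2(c) covers 1:c
3(y) covers 2:c
4(y) covers 3:y
5(y) covers 4:y
6(y) covers 5:y
7(a) covers 2:c
floor of heap: 0:a
completions by unplaced set U, small U first (add the entries for U minus each lowest piece of U):
  |U|=1: {6}:1  {7}:1
  |U|=2: {5,6}:1  {6,7}:2
  |U|=3: {4,5,6}:1  {5,6,7}:3
  |U|=4: {3,4,5,6}:1  {4,5,6,7}:4
  |U|=5: {3,4,5,6,7}:5
  |U|=6: {2,3,4,5,6,7}:5
  start at 0(a): 5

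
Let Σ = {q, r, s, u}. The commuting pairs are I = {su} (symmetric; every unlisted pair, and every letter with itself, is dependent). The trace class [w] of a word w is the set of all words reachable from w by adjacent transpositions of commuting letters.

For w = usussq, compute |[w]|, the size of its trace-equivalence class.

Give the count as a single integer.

#0=u has no predecessor
#1=s has no predecessor
#2=u depends on [0:u]
#3=s depends on [1:s]
#4=s depends on [3:s]
#5=q depends on [2:u, 4:s]
sources: [0:u, 1:s]
N(rest) = Σ N(rest − s) over sources s of rest; N(one piece) = 1:
  size 1 → [5]=1
  size 2 → [2,5]=1  [4,5]=1
  size 3 → [0,2,5]=1  [2,4,5]=2  [3,4,5]=1
  size 4 → [0,2,4,5]=3  [1,3,4,5]=1  [2,3,4,5]=3
  first=0(u) contributes 4
  first=1(s) contributes 6
|[w]| = 10

10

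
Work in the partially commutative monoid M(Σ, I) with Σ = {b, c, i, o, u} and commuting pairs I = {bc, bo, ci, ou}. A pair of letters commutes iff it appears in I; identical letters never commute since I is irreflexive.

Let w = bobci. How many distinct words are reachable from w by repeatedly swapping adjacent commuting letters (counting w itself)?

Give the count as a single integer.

9

#0=b has no predecessor
#1=o has no predecessor
#2=b depends on [0:b]
#3=c depends on [1:o]
#4=i depends on [1:o, 2:b]
sources: [0:b, 1:o]
N(rest) = Σ N(rest − s) over sources s of rest; N(one piece) = 1:
  size 1 → [3]=1  [4]=1
  size 2 → [2,4]=1  [3,4]=2
  size 3 → [0,2,4]=1  [1,3,4]=2  [2,3,4]=3
  first=0(b) contributes 5
  first=1(o) contributes 4
|[w]| = 9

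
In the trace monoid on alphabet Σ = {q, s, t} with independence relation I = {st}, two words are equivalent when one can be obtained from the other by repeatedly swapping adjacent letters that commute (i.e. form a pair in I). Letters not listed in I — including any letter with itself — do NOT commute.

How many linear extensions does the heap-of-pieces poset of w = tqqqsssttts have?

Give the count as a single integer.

35

piece 0:t — minimal
piece 1:q rests on {0:t}
piece 2:q rests on {1:q}
piece 3:q rests on {2:q}
piece 4:s rests on {3:q}
piece 5:s rests on {4:s}
piece 6:s rests on {5:s}
piece 7:t rests on {3:q}
piece 8:t rests on {7:t}
piece 9:t rests on {8:t}
piece 10:s rests on {6:s}
minimal pieces: {0:t}
ways to finish when only these pieces remain (= sum over removing one remaining piece with nothing left below it):
  1 left: {9}→1  {10}→1
  2 left: {6,10}→1  {8,9}→1  {9,10}→2
  3 left: {5,6,10}→1  {6,9,10}→3  {7,8,9}→1  {8,9,10}→3
  4 left: {4,5,6,10}→1  {5,6,9,10}→4  {6,8,9,10}→6  {7,8,9,10}→4
  5 left: {4,5,6,9,10}→5  {5,6,8,9,10}→10  {6,7,8,9,10}→10
  6 left: {4,5,6,8,9,10}→15  {5,6,7,8,9,10}→20
  7 left: {4,5,6,7,8,9,10}→35
  8 left: {3,4,5,6,7,8,9,10}→35
  9 left: {2,3,4,5,6,7,8,9,10}→35
  placing 0:t first → 35 extensions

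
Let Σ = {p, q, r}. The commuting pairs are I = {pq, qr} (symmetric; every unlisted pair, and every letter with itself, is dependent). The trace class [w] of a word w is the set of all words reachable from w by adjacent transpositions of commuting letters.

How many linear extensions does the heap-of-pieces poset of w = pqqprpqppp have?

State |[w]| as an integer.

drop 0:p onto floor
drop 1:q onto floor
drop 2:q onto {1:q}
drop 3:p onto {0:p}
drop 4:r onto {3:p}
drop 5:p onto {4:r}
drop 6:q onto {2:q}
drop 7:p onto {5:p}
drop 8:p onto {7:p}
drop 9:p onto {8:p}
ground layer = {0:p, 1:q}
drop-orders for the pieces not yet dropped (sum over which currently-grounded one goes next):
  1 to go: {6} 1  {9} 1
  2 to go: {2,6} 1  {6,9} 2  {8,9} 1
  3 to go: {1,2,6} 1  {2,6,9} 3  {6,8,9} 3  {7,8,9} 1
  4 to go: {1,2,6,9} 4  {2,6,8,9} 6  {5,7,8,9} 1  {6,7,8,9} 4
  5 to go: {1,2,6,8,9} 10  {2,6,7,8,9} 10  {4,5,7,8,9} 1  {5,6,7,8,9} 5
  6 to go: {1,2,6,7,8,9} 20  {2,5,6,7,8,9} 15  {3,4,5,7,8,9} 1  {4,5,6,7,8,9} 6
  7 to go: {0,3,4,5,7,8,9} 1  {1,2,5,6,7,8,9} 35  {2,4,5,6,7,8,9} 21  {3,4,5,6,7,8,9} 7
  8 to go: {0,3,4,5,6,7,8,9} 8  {1,2,4,5,6,7,8,9} 56  {2,3,4,5,6,7,8,9} 28
  if 0:p drops first: 84 orders
  if 1:q drops first: 36 orders
heap linearizations: 120

120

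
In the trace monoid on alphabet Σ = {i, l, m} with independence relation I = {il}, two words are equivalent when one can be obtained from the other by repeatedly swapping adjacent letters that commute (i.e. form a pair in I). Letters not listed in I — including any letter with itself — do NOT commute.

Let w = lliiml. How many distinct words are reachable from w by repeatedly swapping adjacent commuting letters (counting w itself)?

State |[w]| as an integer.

0(l) covers ∅
1(l) covers 0:l
2(i) covers ∅
3(i) covers 2:i
4(m) covers 1:l, 3:i
5(l) covers 4:m
floor of heap: 0:l, 2:i
completions by unplaced set U, small U first (add the entries for U minus each lowest piece of U):
  |U|=1: {5}:1
  |U|=2: {4,5}:1
  |U|=3: {1,4,5}:1  {3,4,5}:1
  |U|=4: {0,1,4,5}:1  {1,3,4,5}:2  {2,3,4,5}:1
  start at 0(l): 3
  start at 2(i): 3
sum over floor = 6

6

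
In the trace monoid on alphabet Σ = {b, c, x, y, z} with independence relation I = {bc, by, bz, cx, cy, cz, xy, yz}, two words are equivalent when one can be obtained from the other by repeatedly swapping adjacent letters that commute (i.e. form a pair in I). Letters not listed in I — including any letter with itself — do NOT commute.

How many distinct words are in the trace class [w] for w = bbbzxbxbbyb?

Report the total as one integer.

44

drop 0:b onto floor
drop 1:b onto {0:b}
drop 2:b onto {1:b}
drop 3:z onto floor
drop 4:x onto {2:b, 3:z}
drop 5:b onto {4:x}
drop 6:x onto {5:b}
drop 7:b onto {6:x}
drop 8:b onto {7:b}
drop 9:y onto floor
drop 10:b onto {8:b}
ground layer = {0:b, 3:z, 9:y}
drop-orders for the pieces not yet dropped (sum over which currently-grounded one goes next):
  1 to go: {9} 1  {10} 1
  2 to go: {8,10} 1  {9,10} 2
  3 to go: {7,8,10} 1  {8,9,10} 3
  4 to go: {6,7,8,10} 1  {7,8,9,10} 4
  5 to go: {5,6,7,8,10} 1  {6,7,8,9,10} 5
  6 to go: {4,5,6,7,8,10} 1  {5,6,7,8,9,10} 6
  7 to go: {2,4,5,6,7,8,10} 1  {3,4,5,6,7,8,10} 1  {4,5,6,7,8,9,10} 7
  8 to go: {1,2,4,5,6,7,8,10} 1  {2,3,4,5,6,7,8,10} 2  {2,4,5,6,7,8,9,10} 8  {3,4,5,6,7,8,9,10} 8
  9 to go: {0,1,2,4,5,6,7,8,10} 1  {1,2,3,4,5,6,7,8,10} 3  {1,2,4,5,6,7,8,9,10} 9  {2,3,4,5,6,7,8,9,10} 18
  if 0:b drops first: 30 orders
  if 3:z drops first: 10 orders
  if 9:y drops first: 4 orders
heap linearizations: 44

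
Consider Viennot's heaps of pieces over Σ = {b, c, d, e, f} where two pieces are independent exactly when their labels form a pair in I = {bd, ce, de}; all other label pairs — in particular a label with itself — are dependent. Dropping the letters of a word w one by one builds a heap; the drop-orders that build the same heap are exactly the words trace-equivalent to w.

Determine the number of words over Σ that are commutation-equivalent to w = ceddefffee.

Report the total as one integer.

piece 0:c — minimal
piece 1:e — minimal
piece 2:d rests on {0:c}
piece 3:d rests on {2:d}
piece 4:e rests on {1:e}
piece 5:f rests on {3:d, 4:e}
piece 6:f rests on {5:f}
piece 7:f rests on {6:f}
piece 8:e rests on {7:f}
piece 9:e rests on {8:e}
minimal pieces: {0:c, 1:e}
ways to finish when only these pieces remain (= sum over removing one remaining piece with nothing left below it):
  1 left: {9}→1
  2 left: {8,9}→1
  3 left: {7,8,9}→1
  4 left: {6,7,8,9}→1
  5 left: {5,6,7,8,9}→1
  6 left: {3,5,6,7,8,9}→1  {4,5,6,7,8,9}→1
  7 left: {1,4,5,6,7,8,9}→1  {2,3,5,6,7,8,9}→1  {3,4,5,6,7,8,9}→2
  8 left: {0,2,3,5,6,7,8,9}→1  {1,3,4,5,6,7,8,9}→3  {2,3,4,5,6,7,8,9}→3
  placing 0:c first → 6 extensions
  placing 1:e first → 4 extensions
total linear extensions = 10

10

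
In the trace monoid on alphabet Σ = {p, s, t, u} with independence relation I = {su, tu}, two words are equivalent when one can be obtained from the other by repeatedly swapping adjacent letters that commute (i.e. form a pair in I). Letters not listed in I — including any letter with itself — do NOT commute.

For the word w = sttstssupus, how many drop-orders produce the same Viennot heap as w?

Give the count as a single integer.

16

#0=s has no predecessor
#1=t depends on [0:s]
#2=t depends on [1:t]
#3=s depends on [2:t]
#4=t depends on [3:s]
#5=s depends on [4:t]
#6=s depends on [5:s]
#7=u has no predecessor
#8=p depends on [6:s, 7:u]
#9=u depends on [8:p]
#10=s depends on [8:p]
sources: [0:s, 7:u]
N(rest) = Σ N(rest − s) over sources s of rest; N(one piece) = 1:
  size 1 → [9]=1  [10]=1
  size 2 → [9,10]=2
  size 3 → [8,9,10]=2
  size 4 → [6,8,9,10]=2  [7,8,9,10]=2
  size 5 → [5,6,8,9,10]=2  [6,7,8,9,10]=4
  size 6 → [4,5,6,8,9,10]=2  [5,6,7,8,9,10]=6
  size 7 → [3,4,5,6,8,9,10]=2  [4,5,6,7,8,9,10]=8
  size 8 → [2,3,4,5,6,8,9,10]=2  [3,4,5,6,7,8,9,10]=10
  size 9 → [1,2,3,4,5,6,8,9,10]=2  [2,3,4,5,6,7,8,9,10]=12
  first=0(s) contributes 14
  first=7(u) contributes 2
|[w]| = 16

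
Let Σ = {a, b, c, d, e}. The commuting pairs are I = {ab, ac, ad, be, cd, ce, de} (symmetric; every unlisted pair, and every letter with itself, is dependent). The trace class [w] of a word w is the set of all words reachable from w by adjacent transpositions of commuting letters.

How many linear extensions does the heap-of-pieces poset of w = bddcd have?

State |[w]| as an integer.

#0=b has no predecessor
#1=d depends on [0:b]
#2=d depends on [1:d]
#3=c depends on [0:b]
#4=d depends on [2:d]
sources: [0:b]
N(rest) = Σ N(rest − s) over sources s of rest; N(one piece) = 1:
  size 1 → [3]=1  [4]=1
  size 2 → [2,4]=1  [3,4]=2
  size 3 → [1,2,4]=1  [2,3,4]=3
  first=0(b) contributes 4

4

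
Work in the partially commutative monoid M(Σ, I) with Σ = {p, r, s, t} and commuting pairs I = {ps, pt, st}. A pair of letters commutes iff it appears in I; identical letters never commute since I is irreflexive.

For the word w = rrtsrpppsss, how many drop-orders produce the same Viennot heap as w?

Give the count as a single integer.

piece 0:r — minimal
piece 1:r rests on {0:r}
piece 2:t rests on {1:r}
piece 3:s rests on {1:r}
piece 4:r rests on {2:t, 3:s}
piece 5:p rests on {4:r}
piece 6:p rests on {5:p}
piece 7:p rests on {6:p}
piece 8:s rests on {4:r}
piece 9:s rests on {8:s}
piece 10:s rests on {9:s}
minimal pieces: {0:r}
ways to finish when only these pieces remain (= sum over removing one remaining piece with nothing left below it):
  1 left: {7}→1  {10}→1
  2 left: {6,7}→1  {7,10}→2  {9,10}→1
  3 left: {5,6,7}→1  {6,7,10}→3  {7,9,10}→3  {8,9,10}→1
  4 left: {5,6,7,10}→4  {6,7,9,10}→6  {7,8,9,10}→4
  5 left: {5,6,7,9,10}→10  {6,7,8,9,10}→10
  6 left: {5,6,7,8,9,10}→20
  7 left: {4,5,6,7,8,9,10}→20
  8 left: {2,4,5,6,7,8,9,10}→20  {3,4,5,6,7,8,9,10}→20
  9 left: {2,3,4,5,6,7,8,9,10}→40
  placing 0:r first → 40 extensions

40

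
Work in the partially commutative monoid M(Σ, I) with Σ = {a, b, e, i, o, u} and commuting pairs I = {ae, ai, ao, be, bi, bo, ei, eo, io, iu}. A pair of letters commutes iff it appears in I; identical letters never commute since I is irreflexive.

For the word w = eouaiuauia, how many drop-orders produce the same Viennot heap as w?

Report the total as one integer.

drop 0:e onto floor
drop 1:o onto floor
drop 2:u onto {0:e, 1:o}
drop 3:a onto {2:u}
drop 4:i onto floor
drop 5:u onto {3:a}
drop 6:a onto {5:u}
drop 7:u onto {6:a}
drop 8:i onto {4:i}
drop 9:a onto {7:u}
ground layer = {0:e, 1:o, 4:i}
drop-orders for the pieces not yet dropped (sum over which currently-grounded one goes next):
  1 to go: {8} 1  {9} 1
  2 to go: {4,8} 1  {7,9} 1  {8,9} 2
  3 to go: {4,8,9} 3  {6,7,9} 1  {7,8,9} 3
  4 to go: {4,7,8,9} 6  {5,6,7,9} 1  {6,7,8,9} 4
  5 to go: {3,5,6,7,9} 1  {4,6,7,8,9} 10  {5,6,7,8,9} 5
  6 to go: {2,3,5,6,7,9} 1  {3,5,6,7,8,9} 6  {4,5,6,7,8,9} 15
  7 to go: {0,2,3,5,6,7,9} 1  {1,2,3,5,6,7,9} 1  {2,3,5,6,7,8,9} 7  {3,4,5,6,7,8,9} 21
  8 to go: {0,1,2,3,5,6,7,9} 2  {0,2,3,5,6,7,8,9} 8  {1,2,3,5,6,7,8,9} 8  {2,3,4,5,6,7,8,9} 28
  if 0:e drops first: 36 orders
  if 1:o drops first: 36 orders
  if 4:i drops first: 18 orders
heap linearizations: 90

90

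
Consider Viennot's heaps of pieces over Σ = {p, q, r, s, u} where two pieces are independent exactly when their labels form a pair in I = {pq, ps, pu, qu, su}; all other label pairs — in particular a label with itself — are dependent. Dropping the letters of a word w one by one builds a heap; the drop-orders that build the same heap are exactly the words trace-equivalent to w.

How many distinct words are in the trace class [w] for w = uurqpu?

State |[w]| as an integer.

drop 0:u onto floor
drop 1:u onto {0:u}
drop 2:r onto {1:u}
drop 3:q onto {2:r}
drop 4:p onto {2:r}
drop 5:u onto {2:r}
ground layer = {0:u}
drop-orders for the pieces not yet dropped (sum over which currently-grounded one goes next):
  1 to go: {3} 1  {4} 1  {5} 1
  2 to go: {3,4} 2  {3,5} 2  {4,5} 2
  3 to go: {3,4,5} 6
  4 to go: {2,3,4,5} 6
  if 0:u drops first: 6 orders

6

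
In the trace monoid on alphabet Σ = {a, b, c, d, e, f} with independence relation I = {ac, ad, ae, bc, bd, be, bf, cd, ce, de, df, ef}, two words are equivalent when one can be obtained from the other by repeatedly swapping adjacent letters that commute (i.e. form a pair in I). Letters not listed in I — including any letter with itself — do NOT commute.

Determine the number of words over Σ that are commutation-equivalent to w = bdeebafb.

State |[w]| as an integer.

piece 0:b — minimal
piece 1:d — minimal
piece 2:e — minimal
piece 3:e rests on {2:e}
piece 4:b rests on {0:b}
piece 5:a rests on {4:b}
piece 6:f rests on {5:a}
piece 7:b rests on {5:a}
minimal pieces: {0:b, 1:d, 2:e}
ways to finish when only these pieces remain (= sum over removing one remaining piece with nothing left below it):
  1 left: {1}→1  {3}→1  {6}→1  {7}→1
  2 left: {1,3}→2  {1,6}→2  {1,7}→2  {2,3}→1  {3,6}→2  {3,7}→2  {6,7}→2
  3 left: {1,2,3}→3  {1,3,6}→6  {1,3,7}→6  {1,6,7}→6  {2,3,6}→3  {2,3,7}→3  {3,6,7}→6  {5,6,7}→2
  4 left: {1,2,3,6}→12  {1,2,3,7}→12  {1,3,6,7}→24  {1,5,6,7}→8  {2,3,6,7}→12  {3,5,6,7}→8  {4,5,6,7}→2
  5 left: {0,4,5,6,7}→2  {1,2,3,6,7}→60  {1,3,5,6,7}→40  {1,4,5,6,7}→10  {2,3,5,6,7}→20  {3,4,5,6,7}→10
  6 left: {0,1,4,5,6,7}→12  {0,3,4,5,6,7}→12  {1,2,3,5,6,7}→120  {1,3,4,5,6,7}→60  {2,3,4,5,6,7}→30
  placing 0:b first → 210 extensions
  placing 1:d first → 42 extensions
  placing 2:e first → 84 extensions
total linear extensions = 336

336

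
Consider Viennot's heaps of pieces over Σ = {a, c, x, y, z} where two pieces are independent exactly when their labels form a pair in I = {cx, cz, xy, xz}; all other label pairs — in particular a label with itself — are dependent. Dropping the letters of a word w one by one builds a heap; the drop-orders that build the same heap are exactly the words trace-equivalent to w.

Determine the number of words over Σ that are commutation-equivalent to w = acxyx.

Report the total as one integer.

0(a) covers ∅
1(c) covers 0:a
2(x) covers 0:a
3(y) covers 1:c
4(x) covers 2:x
floor of heap: 0:a
completions by unplaced set U, small U first (add the entries for U minus each lowest piece of U):
  |U|=1: {3}:1  {4}:1
  |U|=2: {1,3}:1  {2,4}:1  {3,4}:2
  |U|=3: {1,3,4}:3  {2,3,4}:3
  start at 0(a): 6

6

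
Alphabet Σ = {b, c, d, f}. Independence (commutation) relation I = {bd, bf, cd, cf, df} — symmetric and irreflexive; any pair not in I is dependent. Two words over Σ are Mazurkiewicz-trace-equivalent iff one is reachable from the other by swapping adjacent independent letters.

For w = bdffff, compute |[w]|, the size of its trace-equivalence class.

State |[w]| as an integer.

#0=b has no predecessor
#1=d has no predecessor
#2=f has no predecessor
#3=f depends on [2:f]
#4=f depends on [3:f]
#5=f depends on [4:f]
sources: [0:b, 1:d, 2:f]
N(rest) = Σ N(rest − s) over sources s of rest; N(one piece) = 1:
  size 1 → [0]=1  [1]=1  [5]=1
  size 2 → [0,1]=2  [0,5]=2  [1,5]=2  [4,5]=1
  size 3 → [0,1,5]=6  [0,4,5]=3  [1,4,5]=3  [3,4,5]=1
  size 4 → [0,1,4,5]=12  [0,3,4,5]=4  [1,3,4,5]=4  [2,3,4,5]=1
  first=0(b) contributes 5
  first=1(d) contributes 5
  first=2(f) contributes 20
|[w]| = 30

30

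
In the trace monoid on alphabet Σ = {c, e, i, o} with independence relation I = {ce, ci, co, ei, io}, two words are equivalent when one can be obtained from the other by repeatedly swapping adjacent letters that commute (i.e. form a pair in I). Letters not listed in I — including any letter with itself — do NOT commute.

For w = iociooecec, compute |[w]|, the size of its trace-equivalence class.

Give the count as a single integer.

piece 0:i — minimal
piece 1:o — minimal
piece 2:c — minimal
piece 3:i rests on {0:i}
piece 4:o rests on {1:o}
piece 5:o rests on {4:o}
piece 6:e rests on {5:o}
piece 7:c rests on {2:c}
piece 8:e rests on {6:e}
piece 9:c rests on {7:c}
minimal pieces: {0:i, 1:o, 2:c}
ways to finish when only these pieces remain (= sum over removing one remaining piece with nothing left below it):
  1 left: {3}→1  {8}→1  {9}→1
  2 left: {0,3}→1  {3,8}→2  {3,9}→2  {6,8}→1  {7,9}→1  {8,9}→2
  3 left: {0,3,8}→3  {0,3,9}→3  {2,7,9}→1  {3,6,8}→3  {3,7,9}→3  {3,8,9}→6  {5,6,8}→1  {6,8,9}→3  {7,8,9}→3
  4 left: {0,3,6,8}→6  {0,3,7,9}→6  {0,3,8,9}→12  {2,3,7,9}→4  {2,7,8,9}→4  {3,5,6,8}→4  {3,6,8,9}→12  {3,7,8,9}→12  {4,5,6,8}→1  {5,6,8,9}→4  {6,7,8,9}→6
  5 left: {0,2,3,7,9}→10  {0,3,5,6,8}→10  {0,3,6,8,9}→30  {0,3,7,8,9}→30  {1,4,5,6,8}→1  {2,3,7,8,9}→20  {2,6,7,8,9}→10  {3,4,5,6,8}→5  {3,5,6,8,9}→20  {3,6,7,8,9}→30  {4,5,6,8,9}→5  {5,6,7,8,9}→10
  6 left: {0,2,3,7,8,9}→60  {0,3,4,5,6,8}→15  {0,3,5,6,8,9}→60  {0,3,6,7,8,9}→90  {1,3,4,5,6,8}→6  {1,4,5,6,8,9}→6  {2,3,6,7,8,9}→60  {2,5,6,7,8,9}→20  {3,4,5,6,8,9}→30  {3,5,6,7,8,9}→60  {4,5,6,7,8,9}→15
  7 left: {0,1,3,4,5,6,8}→21  {0,2,3,6,7,8,9}→210  {0,3,4,5,6,8,9}→105  {0,3,5,6,7,8,9}→210  {1,3,4,5,6,8,9}→42  {1,4,5,6,7,8,9}→21  {2,3,5,6,7,8,9}→140  {2,4,5,6,7,8,9}→35  {3,4,5,6,7,8,9}→105
  8 left: {0,1,3,4,5,6,8,9}→168  {0,2,3,5,6,7,8,9}→560  {0,3,4,5,6,7,8,9}→420  {1,2,4,5,6,7,8,9}→56  {1,3,4,5,6,7,8,9}→168  {2,3,4,5,6,7,8,9}→280
  placing 0:i first → 504 extensions
  placing 1:o first → 1260 extensions
  placing 2:c first → 756 extensions
total linear extensions = 2520

2520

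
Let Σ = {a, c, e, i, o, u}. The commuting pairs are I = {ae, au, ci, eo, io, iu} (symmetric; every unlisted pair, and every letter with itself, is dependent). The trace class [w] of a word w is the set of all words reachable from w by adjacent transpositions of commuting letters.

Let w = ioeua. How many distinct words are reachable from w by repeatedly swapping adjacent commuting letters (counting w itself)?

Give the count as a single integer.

drop 0:i onto floor
drop 1:o onto floor
drop 2:e onto {0:i}
drop 3:u onto {1:o, 2:e}
drop 4:a onto {0:i, 1:o}
ground layer = {0:i, 1:o}
drop-orders for the pieces not yet dropped (sum over which currently-grounded one goes next):
  1 to go: {3} 1  {4} 1
  2 to go: {2,3} 1  {3,4} 2
  3 to go: {1,3,4} 2  {2,3,4} 3
  if 0:i drops first: 5 orders
  if 1:o drops first: 3 orders
heap linearizations: 8

8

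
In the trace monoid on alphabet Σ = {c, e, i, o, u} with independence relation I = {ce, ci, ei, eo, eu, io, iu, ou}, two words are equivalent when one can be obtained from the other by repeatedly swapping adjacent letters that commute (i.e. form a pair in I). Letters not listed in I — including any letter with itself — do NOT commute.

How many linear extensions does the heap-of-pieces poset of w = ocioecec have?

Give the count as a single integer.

piece 0:o — minimal
piece 1:c rests on {0:o}
piece 2:i — minimal
piece 3:o rests on {1:c}
piece 4:e — minimal
piece 5:c rests on {3:o}
piece 6:e rests on {4:e}
piece 7:c rests on {5:c}
minimal pieces: {0:o, 2:i, 4:e}
ways to finish when only these pieces remain (= sum over removing one remaining piece with nothing left below it):
  1 left: {2}→1  {6}→1  {7}→1
  2 left: {2,6}→2  {2,7}→2  {4,6}→1  {5,7}→1  {6,7}→2
  3 left: {2,4,6}→3  {2,5,7}→3  {2,6,7}→6  {3,5,7}→1  {4,6,7}→3  {5,6,7}→3
  4 left: {1,3,5,7}→1  {2,3,5,7}→4  {2,4,6,7}→12  {2,5,6,7}→12  {3,5,6,7}→4  {4,5,6,7}→6
  5 left: {0,1,3,5,7}→1  {1,2,3,5,7}→5  {1,3,5,6,7}→5  {2,3,5,6,7}→20  {2,4,5,6,7}→30  {3,4,5,6,7}→10
  6 left: {0,1,2,3,5,7}→6  {0,1,3,5,6,7}→6  {1,2,3,5,6,7}→30  {1,3,4,5,6,7}→15  {2,3,4,5,6,7}→60
  placing 0:o first → 105 extensions
  placing 2:i first → 21 extensions
  placing 4:e first → 42 extensions
total linear extensions = 168

168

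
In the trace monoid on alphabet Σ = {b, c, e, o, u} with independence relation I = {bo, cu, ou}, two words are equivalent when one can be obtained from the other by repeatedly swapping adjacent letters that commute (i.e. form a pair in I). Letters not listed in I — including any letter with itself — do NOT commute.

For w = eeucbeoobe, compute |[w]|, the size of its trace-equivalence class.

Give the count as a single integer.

#0=e has no predecessor
#1=e depends on [0:e]
#2=u depends on [1:e]
#3=c depends on [1:e]
#4=b depends on [2:u, 3:c]
#5=e depends on [4:b]
#6=o depends on [5:e]
#7=o depends on [6:o]
#8=b depends on [5:e]
#9=e depends on [7:o, 8:b]
sources: [0:e]
N(rest) = Σ N(rest − s) over sources s of rest; N(one piece) = 1:
  size 1 → [9]=1
  size 2 → [7,9]=1  [8,9]=1
  size 3 → [6,7,9]=1  [7,8,9]=2
  size 4 → [6,7,8,9]=3
  size 5 → [5,6,7,8,9]=3
  size 6 → [4,5,6,7,8,9]=3
  size 7 → [2,4,5,6,7,8,9]=3  [3,4,5,6,7,8,9]=3
  size 8 → [2,3,4,5,6,7,8,9]=6
  first=0(e) contributes 6

6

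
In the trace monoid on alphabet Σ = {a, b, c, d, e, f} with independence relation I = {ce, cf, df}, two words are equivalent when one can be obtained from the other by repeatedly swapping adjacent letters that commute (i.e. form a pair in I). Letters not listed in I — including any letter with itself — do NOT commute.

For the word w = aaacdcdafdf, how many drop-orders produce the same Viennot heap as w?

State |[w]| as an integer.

3

drop 0:a onto floor
drop 1:a onto {0:a}
drop 2:a onto {1:a}
drop 3:c onto {2:a}
drop 4:d onto {3:c}
drop 5:c onto {4:d}
drop 6:d onto {5:c}
drop 7:a onto {6:d}
drop 8:f onto {7:a}
drop 9:d onto {7:a}
drop 10:f onto {8:f}
ground layer = {0:a}
drop-orders for the pieces not yet dropped (sum over which currently-grounded one goes next):
  1 to go: {9} 1  {10} 1
  2 to go: {8,10} 1  {9,10} 2
  3 to go: {8,9,10} 3
  4 to go: {7,8,9,10} 3
  5 to go: {6,7,8,9,10} 3
  6 to go: {5,6,7,8,9,10} 3
  7 to go: {4,5,6,7,8,9,10} 3
  8 to go: {3,4,5,6,7,8,9,10} 3
  9 to go: {2,3,4,5,6,7,8,9,10} 3
  if 0:a drops first: 3 orders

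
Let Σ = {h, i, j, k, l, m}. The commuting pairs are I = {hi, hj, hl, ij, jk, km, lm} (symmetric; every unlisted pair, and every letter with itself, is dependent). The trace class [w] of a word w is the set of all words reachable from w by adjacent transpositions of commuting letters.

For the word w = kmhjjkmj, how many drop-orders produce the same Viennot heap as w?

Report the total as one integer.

0(k) covers ∅
1(m) covers ∅
2(h) covers 0:k, 1:m
3(j) covers 1:m
4(j) covers 3:j
5(k) covers 2:h
6(m) covers 2:h, 4:j
7(j) covers 6:m
floor of heap: 0:k, 1:m
completions by unplaced set U, small U first (add the entries for U minus each lowest piece of U):
  |U|=1: {5}:1  {7}:1
  |U|=2: {5,7}:2  {6,7}:1
  |U|=3: {4,6,7}:1  {5,6,7}:3
  |U|=4: {2,5,6,7}:3  {3,4,6,7}:1  {4,5,6,7}:4
  |U|=5: {0,2,5,6,7}:3  {2,4,5,6,7}:7  {3,4,5,6,7}:5
  |U|=6: {0,2,4,5,6,7}:10  {2,3,4,5,6,7}:12
  start at 0(k): 12
  start at 1(m): 22
sum over floor = 34

34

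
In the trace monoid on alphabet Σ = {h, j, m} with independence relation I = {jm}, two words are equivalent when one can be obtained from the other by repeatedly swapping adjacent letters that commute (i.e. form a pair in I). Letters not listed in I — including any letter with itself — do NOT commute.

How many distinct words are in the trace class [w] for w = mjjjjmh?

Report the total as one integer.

15

0(m) covers ∅
1(j) covers ∅
2(j) covers 1:j
3(j) covers 2:j
4(j) covers 3:j
5(m) covers 0:m
6(h) covers 4:j, 5:m
floor of heap: 0:m, 1:j
completions by unplaced set U, small U first (add the entries for U minus each lowest piece of U):
  |U|=1: {6}:1
  |U|=2: {4,6}:1  {5,6}:1
  |U|=3: {0,5,6}:1  {3,4,6}:1  {4,5,6}:2
  |U|=4: {0,4,5,6}:3  {2,3,4,6}:1  {3,4,5,6}:3
  |U|=5: {0,3,4,5,6}:6  {1,2,3,4,6}:1  {2,3,4,5,6}:4
  start at 0(m): 5
  start at 1(j): 10
sum over floor = 15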